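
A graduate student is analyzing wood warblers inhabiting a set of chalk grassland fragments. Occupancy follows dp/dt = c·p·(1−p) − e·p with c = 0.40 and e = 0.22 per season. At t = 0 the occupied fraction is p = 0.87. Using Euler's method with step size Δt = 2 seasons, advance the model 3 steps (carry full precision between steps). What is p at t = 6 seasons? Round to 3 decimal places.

0.490

Update rule: p ← p + [c·p·(1−p) − e·p]·Δt with Δt = 2.
t = 2: p = 0.87000 + (-0.29232) = 0.57768
t = 4: p = 0.57768 + (-0.05901) = 0.51867
t = 6: p = 0.51867 + (-0.02850) = 0.49018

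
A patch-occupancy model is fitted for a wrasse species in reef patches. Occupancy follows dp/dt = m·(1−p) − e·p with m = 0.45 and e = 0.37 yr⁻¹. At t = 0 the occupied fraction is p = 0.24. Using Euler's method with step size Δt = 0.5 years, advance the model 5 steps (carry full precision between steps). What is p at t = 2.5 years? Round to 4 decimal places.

Update rule: p ← p + [m·(1−p) − e·p]·Δt with Δt = 0.5.
p: 0.24000 → 0.36660  (Δp = +0.12660)
p: 0.36660 → 0.44129  (Δp = +0.07469)
p: 0.44129 → 0.48536  (Δp = +0.04407)
p: 0.48536 → 0.51136  (Δp = +0.02600)
p: 0.51136 → 0.52671  (Δp = +0.01534)

0.5267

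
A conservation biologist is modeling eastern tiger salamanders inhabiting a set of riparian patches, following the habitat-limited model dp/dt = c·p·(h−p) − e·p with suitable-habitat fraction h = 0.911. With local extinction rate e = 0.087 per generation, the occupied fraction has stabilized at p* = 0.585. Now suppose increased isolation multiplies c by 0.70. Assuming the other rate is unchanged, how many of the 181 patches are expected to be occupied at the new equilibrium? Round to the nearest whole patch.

81

Balance c(h−p*) = e gives c = e/(0.911 − 0.58500) = 0.087/0.32600 = 0.26687.
New p* = 0.911 − e/c = 0.911 − 0.08700/0.18681 = 0.44529.
Expected occupied = 181 × 0.44529 = 80.60 ≈ 81.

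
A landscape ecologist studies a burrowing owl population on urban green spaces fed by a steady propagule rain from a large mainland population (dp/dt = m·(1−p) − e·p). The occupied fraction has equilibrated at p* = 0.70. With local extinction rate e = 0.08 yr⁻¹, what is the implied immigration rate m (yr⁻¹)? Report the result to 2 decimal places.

0.19

At equilibrium m(1−p*) = e·p*, so m = e·p*/(1−p*).
m = 0.08 × 0.70 / 0.3000 = 0.0560/0.3000 = 0.1867.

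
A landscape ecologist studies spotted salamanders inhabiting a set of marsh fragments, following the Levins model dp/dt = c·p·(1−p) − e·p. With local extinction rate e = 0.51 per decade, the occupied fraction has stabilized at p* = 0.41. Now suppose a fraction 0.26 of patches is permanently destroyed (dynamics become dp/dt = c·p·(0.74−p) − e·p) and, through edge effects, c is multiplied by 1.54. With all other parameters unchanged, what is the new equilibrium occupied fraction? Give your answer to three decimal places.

0.357

Balance c(1−p*) = e gives c = e/(1 − 0.41000) = 0.51/0.59000 = 0.86441.
New p* = 0.74 − e/c = 0.74 − 0.51000/1.33119 = 0.35688.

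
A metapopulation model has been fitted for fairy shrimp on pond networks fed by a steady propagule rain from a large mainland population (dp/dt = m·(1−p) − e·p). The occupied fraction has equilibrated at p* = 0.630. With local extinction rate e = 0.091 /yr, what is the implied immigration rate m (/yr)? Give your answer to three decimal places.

0.155

At equilibrium m(1−p*) = e·p*, so m = e·p*/(1−p*).
m = 0.091 × 0.630 / 0.3700 = 0.0573/0.3700 = 0.1549.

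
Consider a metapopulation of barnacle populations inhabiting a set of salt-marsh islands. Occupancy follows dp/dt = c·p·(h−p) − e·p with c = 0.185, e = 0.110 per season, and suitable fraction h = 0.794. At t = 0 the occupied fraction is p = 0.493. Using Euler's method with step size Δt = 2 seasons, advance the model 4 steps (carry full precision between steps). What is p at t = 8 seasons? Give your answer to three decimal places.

0.347

Update rule: p ← p + [c·p·(h−p) − e·p]·Δt with Δt = 2.
t = 2: p = 0.49300 + (-0.05355) = 0.43945
t = 4: p = 0.43945 + (-0.03903) = 0.40042
t = 6: p = 0.40042 + (-0.02978) = 0.37064
t = 8: p = 0.37064 + (-0.02348) = 0.34715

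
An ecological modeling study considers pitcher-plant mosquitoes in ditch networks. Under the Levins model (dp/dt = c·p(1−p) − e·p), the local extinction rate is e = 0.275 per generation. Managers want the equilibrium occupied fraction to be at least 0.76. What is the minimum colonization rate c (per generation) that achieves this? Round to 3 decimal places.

1.146

p* = 1 − e/c ≥ 0.76 requires e/c ≤ 0.2400, i.e. c ≥ e/0.2400.
c_min = 0.275/0.2400 = 1.1458.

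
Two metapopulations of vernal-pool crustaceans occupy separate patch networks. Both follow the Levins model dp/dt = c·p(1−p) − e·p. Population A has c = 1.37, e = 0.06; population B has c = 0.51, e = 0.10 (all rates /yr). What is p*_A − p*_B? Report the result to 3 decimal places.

0.152

A: p*_A = 1 − 0.06/1.37 = 0.9562.
B: p*_B = 1 − 0.10/0.51 = 0.8039.
p*_A − p*_B = 0.9562 − 0.8039 = 0.1523.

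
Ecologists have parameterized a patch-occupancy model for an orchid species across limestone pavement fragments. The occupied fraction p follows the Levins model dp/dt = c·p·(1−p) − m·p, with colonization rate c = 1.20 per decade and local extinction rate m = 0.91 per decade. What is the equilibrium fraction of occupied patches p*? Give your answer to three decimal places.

Setting dp/dt = 0 and dividing through by p* gives c·(1−p*) = m.
So p* = 1 − m/c = 1 − 0.91/1.20 = 1 − 0.7583 = 0.2417.

0.242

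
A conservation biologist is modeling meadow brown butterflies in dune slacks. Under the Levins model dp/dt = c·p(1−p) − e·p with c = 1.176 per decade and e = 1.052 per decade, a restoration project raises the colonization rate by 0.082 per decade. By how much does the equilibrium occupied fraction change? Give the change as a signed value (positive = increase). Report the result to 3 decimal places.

Before: p* = 1 − 1.052/1.176 = 0.1054.
After the change, c = 1.258, e = 1.052, so p* = 1 − 1.052/1.258 = 0.1638.
Δp* = 0.1638 − 0.1054 = +0.0583.

0.058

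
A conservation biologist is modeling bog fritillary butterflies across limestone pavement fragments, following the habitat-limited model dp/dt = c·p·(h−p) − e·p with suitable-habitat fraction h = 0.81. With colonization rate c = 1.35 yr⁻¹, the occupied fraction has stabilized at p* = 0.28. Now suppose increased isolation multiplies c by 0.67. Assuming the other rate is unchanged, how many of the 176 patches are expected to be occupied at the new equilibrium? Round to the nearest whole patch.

Balance c(h−p*) = e gives e = 1.35×(0.81 − 0.28000) = 0.71550.
New p* = 0.81 − e/c = 0.81 − 0.71550/0.90450 = 0.01896.
Expected occupied = 176 × 0.01896 = 3.34 ≈ 3.

3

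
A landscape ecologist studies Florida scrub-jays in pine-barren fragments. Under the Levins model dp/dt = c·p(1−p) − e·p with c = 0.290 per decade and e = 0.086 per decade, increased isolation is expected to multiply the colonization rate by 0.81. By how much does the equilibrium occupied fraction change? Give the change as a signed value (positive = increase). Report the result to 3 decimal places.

Before: p* = 1 − 0.086/0.290 = 0.7034.
After the change, c = 0.2349, e = 0.086, so p* = 1 − 0.086/0.2349 = 0.6339.
Δp* = 0.6339 − 0.7034 = -0.0696.

-0.070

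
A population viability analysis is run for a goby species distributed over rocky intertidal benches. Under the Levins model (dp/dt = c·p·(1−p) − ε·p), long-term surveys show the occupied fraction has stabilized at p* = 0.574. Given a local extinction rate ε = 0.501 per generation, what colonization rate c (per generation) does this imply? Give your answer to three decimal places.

At equilibrium c(1−p*) = ε, so c = ε/(1−p*).
c = 0.501/(1 − 0.574) = 0.501/0.4260 = 1.1761.

1.176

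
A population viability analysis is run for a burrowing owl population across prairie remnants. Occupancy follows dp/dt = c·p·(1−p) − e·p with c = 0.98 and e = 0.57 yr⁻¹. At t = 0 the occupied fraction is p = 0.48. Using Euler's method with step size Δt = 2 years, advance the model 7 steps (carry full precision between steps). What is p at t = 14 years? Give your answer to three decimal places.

0.418

Update rule: p ← p + [c·p·(1−p) − e·p]·Δt with Δt = 2.
step 1: Δp = -0.05798, p = 0.42202
step 2: Δp = -0.00302, p = 0.41900
step 3: Δp = -0.00052, p = 0.41848
step 4: Δp = -0.00009, p = 0.41839
step 5: Δp = -0.00002, p = 0.41837
step 6: Δp = -0.00000, p = 0.41837
step 7: Δp = -0.00000, p = 0.41837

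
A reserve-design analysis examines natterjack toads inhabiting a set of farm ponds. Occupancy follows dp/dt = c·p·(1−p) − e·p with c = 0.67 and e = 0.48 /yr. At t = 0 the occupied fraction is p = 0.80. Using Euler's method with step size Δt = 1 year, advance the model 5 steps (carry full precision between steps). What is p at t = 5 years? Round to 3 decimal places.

Update rule: p ← p + [c·p·(1−p) − e·p]·Δt with Δt = 1.
p: 0.80000 → 0.52320  (Δp = -0.27680)
p: 0.52320 → 0.43920  (Δp = -0.08400)
p: 0.43920 → 0.39341  (Δp = -0.04579)
p: 0.39341 → 0.36446  (Δp = -0.02895)
p: 0.36446 → 0.34471  (Δp = -0.01975)

0.345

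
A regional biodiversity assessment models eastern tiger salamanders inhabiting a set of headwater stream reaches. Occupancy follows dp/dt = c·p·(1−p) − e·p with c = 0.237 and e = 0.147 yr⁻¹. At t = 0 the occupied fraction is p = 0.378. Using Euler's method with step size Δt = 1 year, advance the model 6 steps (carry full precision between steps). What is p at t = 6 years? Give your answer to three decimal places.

Update rule: p ← p + [c·p·(1−p) − e·p]·Δt with Δt = 1.
t = 1: p = 0.37800 + (+0.00016) = 0.37816
t = 2: p = 0.37816 + (+0.00014) = 0.37830
t = 3: p = 0.37830 + (+0.00013) = 0.37843
t = 4: p = 0.37843 + (+0.00012) = 0.37855
t = 5: p = 0.37855 + (+0.00011) = 0.37865
t = 6: p = 0.37865 + (+0.00010) = 0.37875

0.379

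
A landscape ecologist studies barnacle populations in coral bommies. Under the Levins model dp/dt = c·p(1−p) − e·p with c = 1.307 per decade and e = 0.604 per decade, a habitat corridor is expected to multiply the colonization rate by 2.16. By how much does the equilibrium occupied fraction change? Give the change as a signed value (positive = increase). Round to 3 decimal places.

0.248

Before: p* = 1 − 0.604/1.307 = 0.5379.
After the change, c = 2.82312, e = 0.604, so p* = 1 − 0.604/2.82312 = 0.7861.
Δp* = 0.7861 − 0.5379 = +0.2482.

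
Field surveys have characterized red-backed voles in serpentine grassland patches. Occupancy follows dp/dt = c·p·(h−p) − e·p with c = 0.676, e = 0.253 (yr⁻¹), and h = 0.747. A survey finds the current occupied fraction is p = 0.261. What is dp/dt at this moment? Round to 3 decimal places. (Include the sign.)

0.020

Colonization term: c·p·(h−p) = 0.676×0.261×0.4860 = 0.08575.
Extinction term: e·p = 0.06603.
dp/dt = 0.08575 − 0.06603 = 0.01971.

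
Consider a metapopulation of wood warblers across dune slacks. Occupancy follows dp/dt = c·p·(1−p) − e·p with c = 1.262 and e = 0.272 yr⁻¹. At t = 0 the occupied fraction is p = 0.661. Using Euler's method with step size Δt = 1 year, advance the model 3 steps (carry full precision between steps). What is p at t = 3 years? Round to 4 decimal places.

Update rule: p ← p + [c·p·(1−p) − e·p]·Δt with Δt = 1.
  1  |  dp/dt·Δt = +0.102996  |  p_1 = 0.763996
  2  |  dp/dt·Δt = +0.019740  |  p_2 = 0.783735
  3  |  dp/dt·Δt = +0.000726  |  p_3 = 0.784461

0.7845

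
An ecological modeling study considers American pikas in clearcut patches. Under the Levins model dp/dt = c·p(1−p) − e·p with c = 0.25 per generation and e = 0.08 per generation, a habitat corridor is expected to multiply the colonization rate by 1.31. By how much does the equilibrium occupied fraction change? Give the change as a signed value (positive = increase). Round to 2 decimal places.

0.08

Before: p* = 1 − 0.08/0.25 = 0.6800.
After the change, c = 0.3275, e = 0.08, so p* = 1 − 0.08/0.3275 = 0.7557.
Δp* = 0.7557 − 0.6800 = +0.0757.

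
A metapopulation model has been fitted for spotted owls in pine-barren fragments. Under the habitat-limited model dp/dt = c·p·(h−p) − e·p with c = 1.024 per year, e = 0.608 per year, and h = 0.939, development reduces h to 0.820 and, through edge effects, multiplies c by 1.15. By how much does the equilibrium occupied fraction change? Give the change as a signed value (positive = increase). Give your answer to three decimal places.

-0.042

Before: p* = h − e/c = 0.939 − 0.608/1.024 = 0.939 − 0.5938 = 0.3452.
After: c = 1.1776, e = 0.608, h = 0.820; p* = 0.820 − 0.608/1.1776 = 0.3037.
Δp* = 0.3037 − 0.3452 = -0.0416.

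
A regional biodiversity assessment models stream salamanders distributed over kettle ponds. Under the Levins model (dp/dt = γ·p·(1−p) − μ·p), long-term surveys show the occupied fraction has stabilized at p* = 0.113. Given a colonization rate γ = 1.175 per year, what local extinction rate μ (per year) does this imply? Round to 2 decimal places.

1.04

At equilibrium γ(1−p*) = μ.
μ = 1.175 × (1 − 0.113) = 1.175 × 0.8870 = 1.0422.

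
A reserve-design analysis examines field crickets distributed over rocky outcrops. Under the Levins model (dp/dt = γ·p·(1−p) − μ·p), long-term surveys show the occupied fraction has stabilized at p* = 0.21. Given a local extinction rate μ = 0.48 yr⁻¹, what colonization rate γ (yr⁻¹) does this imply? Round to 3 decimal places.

0.608

At equilibrium γ(1−p*) = μ, so γ = μ/(1−p*).
γ = 0.48/(1 − 0.21) = 0.48/0.7900 = 0.6076.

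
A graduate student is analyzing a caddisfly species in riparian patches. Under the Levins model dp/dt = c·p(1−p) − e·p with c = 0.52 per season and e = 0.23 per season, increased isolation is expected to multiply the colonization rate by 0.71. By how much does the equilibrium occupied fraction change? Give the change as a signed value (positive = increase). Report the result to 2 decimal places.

Before: p* = 1 − 0.23/0.52 = 0.5577.
After the change, c = 0.3692, e = 0.23, so p* = 1 − 0.23/0.3692 = 0.3770.
Δp* = 0.3770 − 0.5577 = -0.1807.

-0.18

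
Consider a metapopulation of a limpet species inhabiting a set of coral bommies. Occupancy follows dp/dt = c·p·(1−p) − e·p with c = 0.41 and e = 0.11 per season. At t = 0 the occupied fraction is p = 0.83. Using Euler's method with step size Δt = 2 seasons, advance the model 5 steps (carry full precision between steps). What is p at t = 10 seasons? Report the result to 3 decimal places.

Update rule: p ← p + [c·p·(1−p) − e·p]·Δt with Δt = 2.
step 1: Δp = -0.06690, p = 0.76310
step 2: Δp = -0.01965, p = 0.74346
step 3: Δp = -0.00716, p = 0.73629
step 4: Δp = -0.00277, p = 0.73352
step 5: Δp = -0.00109, p = 0.73243

0.732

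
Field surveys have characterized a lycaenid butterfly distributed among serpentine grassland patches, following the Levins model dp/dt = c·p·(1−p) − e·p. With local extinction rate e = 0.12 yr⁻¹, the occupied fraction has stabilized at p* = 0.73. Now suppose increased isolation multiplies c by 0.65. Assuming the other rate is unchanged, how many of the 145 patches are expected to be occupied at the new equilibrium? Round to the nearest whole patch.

Balance c(1−p*) = e gives c = e/(1 − 0.73000) = 0.12/0.27000 = 0.44444.
New p* = 1 − e/c = 1 − 0.12000/0.28889 = 0.58462.
Expected occupied = 145 × 0.58462 = 84.77 ≈ 85.

85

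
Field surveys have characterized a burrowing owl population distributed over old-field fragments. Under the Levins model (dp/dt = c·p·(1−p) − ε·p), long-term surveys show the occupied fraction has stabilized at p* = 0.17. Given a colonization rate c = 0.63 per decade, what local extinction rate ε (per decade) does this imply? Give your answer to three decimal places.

At equilibrium c(1−p*) = ε.
ε = 0.63 × (1 − 0.17) = 0.63 × 0.8300 = 0.5229.

0.523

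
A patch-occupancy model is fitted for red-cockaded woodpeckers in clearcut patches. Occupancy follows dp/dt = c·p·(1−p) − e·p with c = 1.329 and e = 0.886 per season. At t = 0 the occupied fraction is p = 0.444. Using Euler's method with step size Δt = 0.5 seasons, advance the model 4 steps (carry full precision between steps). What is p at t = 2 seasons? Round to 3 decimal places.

0.365

Update rule: p ← p + [c·p·(1−p) − e·p]·Δt with Δt = 0.5.
step 1: Δp = -0.03265, p = 0.41135
step 2: Δp = -0.02132, p = 0.39002
step 3: Δp = -0.01469, p = 0.37533
step 4: Δp = -0.01047, p = 0.36486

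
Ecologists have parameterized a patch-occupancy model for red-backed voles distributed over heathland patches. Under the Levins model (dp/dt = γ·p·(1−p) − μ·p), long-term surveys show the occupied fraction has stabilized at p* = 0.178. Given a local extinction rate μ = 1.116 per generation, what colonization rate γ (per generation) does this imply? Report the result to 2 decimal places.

1.36

At equilibrium γ(1−p*) = μ, so γ = μ/(1−p*).
γ = 1.116/(1 − 0.178) = 1.116/0.8220 = 1.3577.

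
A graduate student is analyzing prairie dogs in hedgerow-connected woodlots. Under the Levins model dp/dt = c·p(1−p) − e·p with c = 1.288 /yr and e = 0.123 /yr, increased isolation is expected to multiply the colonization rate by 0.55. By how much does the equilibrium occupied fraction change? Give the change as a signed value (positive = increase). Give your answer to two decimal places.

Before: p* = 1 − 0.123/1.288 = 0.9045.
After the change, c = 0.7084, e = 0.123, so p* = 1 − 0.123/0.7084 = 0.8264.
Δp* = 0.8264 − 0.9045 = -0.0781.

-0.08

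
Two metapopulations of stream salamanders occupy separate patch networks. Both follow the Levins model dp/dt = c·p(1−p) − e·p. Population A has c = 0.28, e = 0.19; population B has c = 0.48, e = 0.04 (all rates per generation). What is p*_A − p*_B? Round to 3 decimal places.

-0.595

A: p*_A = 1 − 0.19/0.28 = 0.3214.
B: p*_B = 1 − 0.04/0.48 = 0.9167.
p*_A − p*_B = 0.3214 − 0.9167 = -0.5952.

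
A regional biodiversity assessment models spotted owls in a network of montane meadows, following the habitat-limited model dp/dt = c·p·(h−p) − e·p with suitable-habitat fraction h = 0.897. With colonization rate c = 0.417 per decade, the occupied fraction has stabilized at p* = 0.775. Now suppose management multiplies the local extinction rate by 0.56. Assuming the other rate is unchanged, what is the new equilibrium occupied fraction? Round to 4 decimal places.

Balance c(h−p*) = e gives e = 0.417×(0.897 − 0.77500) = 0.05087.
New p* = 0.897 − e/c = 0.897 − 0.02849/0.41700 = 0.82868.

0.8287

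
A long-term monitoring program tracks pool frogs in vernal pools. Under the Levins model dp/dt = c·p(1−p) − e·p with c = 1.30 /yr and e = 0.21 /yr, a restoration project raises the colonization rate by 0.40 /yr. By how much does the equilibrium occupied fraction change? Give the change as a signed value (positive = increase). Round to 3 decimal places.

Before: p* = 1 − 0.21/1.30 = 0.8385.
After the change, c = 1.7, e = 0.21, so p* = 1 − 0.21/1.7 = 0.8765.
Δp* = 0.8765 − 0.8385 = +0.0380.

0.038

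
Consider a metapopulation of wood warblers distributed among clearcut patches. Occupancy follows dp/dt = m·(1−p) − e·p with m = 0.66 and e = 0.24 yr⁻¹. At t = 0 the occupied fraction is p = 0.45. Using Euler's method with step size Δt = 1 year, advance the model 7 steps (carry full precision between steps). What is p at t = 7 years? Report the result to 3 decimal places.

0.733

Update rule: p ← p + [m·(1−p) − e·p]·Δt with Δt = 1.
step 1: Δp = +0.25500, p = 0.70500
step 2: Δp = +0.02550, p = 0.73050
step 3: Δp = +0.00255, p = 0.73305
step 4: Δp = +0.00026, p = 0.73330
step 5: Δp = +0.00003, p = 0.73333
step 6: Δp = +0.00000, p = 0.73333
step 7: Δp = +0.00000, p = 0.73333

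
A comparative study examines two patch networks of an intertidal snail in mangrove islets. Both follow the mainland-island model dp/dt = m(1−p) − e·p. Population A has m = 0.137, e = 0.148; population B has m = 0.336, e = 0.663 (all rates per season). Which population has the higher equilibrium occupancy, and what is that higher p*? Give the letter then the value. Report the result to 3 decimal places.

A: p*_A = m/(m+e) = 0.137/0.2850 = 0.4807.
B: p*_B = 0.336/0.9990 = 0.3363.
A is higher at 0.4807.

A, 0.481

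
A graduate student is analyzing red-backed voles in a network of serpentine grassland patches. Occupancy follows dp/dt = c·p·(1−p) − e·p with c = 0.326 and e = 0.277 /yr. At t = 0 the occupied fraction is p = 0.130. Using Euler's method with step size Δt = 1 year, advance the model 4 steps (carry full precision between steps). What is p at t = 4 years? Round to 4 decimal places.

0.1333

Update rule: p ← p + [c·p·(1−p) − e·p]·Δt with Δt = 1.
step 1: Δp = +0.00086, p = 0.13086
step 2: Δp = +0.00083, p = 0.13169
step 3: Δp = +0.00080, p = 0.13249
step 4: Δp = +0.00077, p = 0.13326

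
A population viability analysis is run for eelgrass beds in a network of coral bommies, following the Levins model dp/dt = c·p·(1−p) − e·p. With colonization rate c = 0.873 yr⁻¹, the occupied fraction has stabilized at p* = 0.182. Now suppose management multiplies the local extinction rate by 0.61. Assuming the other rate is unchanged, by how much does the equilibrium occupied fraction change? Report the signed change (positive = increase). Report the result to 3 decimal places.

Balance c(1−p*) = e gives e = 0.873×(1 − 0.18200) = 0.71411.
New p* = 1 − e/c = 1 − 0.43561/0.87300 = 0.50102.
Δp* = 0.50102 − 0.18200 = +0.31902.

0.319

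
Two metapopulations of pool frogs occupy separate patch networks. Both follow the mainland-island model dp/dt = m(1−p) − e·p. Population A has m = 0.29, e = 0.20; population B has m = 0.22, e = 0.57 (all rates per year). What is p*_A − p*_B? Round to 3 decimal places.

A: p*_A = m/(m+e) = 0.29/0.4900 = 0.5918.
B: p*_B = 0.22/0.7900 = 0.2785.
p*_A − p*_B = 0.5918 − 0.2785 = 0.3134.

0.313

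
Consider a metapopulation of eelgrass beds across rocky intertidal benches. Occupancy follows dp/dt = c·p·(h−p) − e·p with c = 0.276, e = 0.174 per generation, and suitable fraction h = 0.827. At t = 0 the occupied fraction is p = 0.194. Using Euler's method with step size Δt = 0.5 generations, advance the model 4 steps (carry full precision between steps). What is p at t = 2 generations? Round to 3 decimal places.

Update rule: p ← p + [c·p·(h−p) − e·p]·Δt with Δt = 0.5.
step 1: Δp = +0.00007, p = 0.19407
step 2: Δp = +0.00007, p = 0.19414
step 3: Δp = +0.00007, p = 0.19420
step 4: Δp = +0.00006, p = 0.19426

0.194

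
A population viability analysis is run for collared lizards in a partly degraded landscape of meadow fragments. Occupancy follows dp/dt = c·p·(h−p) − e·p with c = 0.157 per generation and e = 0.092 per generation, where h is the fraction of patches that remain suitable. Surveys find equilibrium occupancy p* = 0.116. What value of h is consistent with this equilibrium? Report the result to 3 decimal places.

At equilibrium c(h−p*) = e, so h = p* + e/c.
h = 0.116 + 0.092/0.157 = 0.116 + 0.5860 = 0.7020.

0.702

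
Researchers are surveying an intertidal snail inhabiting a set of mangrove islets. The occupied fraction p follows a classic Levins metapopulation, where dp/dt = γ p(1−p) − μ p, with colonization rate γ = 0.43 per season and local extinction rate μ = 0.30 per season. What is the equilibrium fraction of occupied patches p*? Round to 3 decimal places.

0.302

At equilibrium, colonization balances extinction: γ·p*·(1−p*) = μ·p*.
So p* = 1 − μ/γ = 1 − 0.30/0.43 = 1 − 0.6977 = 0.3023.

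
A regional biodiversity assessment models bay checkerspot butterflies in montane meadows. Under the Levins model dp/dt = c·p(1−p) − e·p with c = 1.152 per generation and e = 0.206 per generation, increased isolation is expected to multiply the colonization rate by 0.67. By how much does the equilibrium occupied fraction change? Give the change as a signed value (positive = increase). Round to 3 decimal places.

Before: p* = 1 − 0.206/1.152 = 0.8212.
After the change, c = 0.77184, e = 0.206, so p* = 1 − 0.206/0.77184 = 0.7331.
Δp* = 0.7331 − 0.8212 = -0.0881.

-0.088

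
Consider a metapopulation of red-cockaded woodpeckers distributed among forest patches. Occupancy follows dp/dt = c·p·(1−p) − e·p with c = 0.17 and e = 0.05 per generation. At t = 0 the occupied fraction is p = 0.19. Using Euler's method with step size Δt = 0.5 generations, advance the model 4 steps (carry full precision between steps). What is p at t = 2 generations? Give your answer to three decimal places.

0.225

Update rule: p ← p + [c·p·(1−p) − e·p]·Δt with Δt = 0.5.
t = 0.5: p = 0.19000 + (+0.00833) = 0.19833
t = 1: p = 0.19833 + (+0.00856) = 0.20689
t = 1.5: p = 0.20689 + (+0.00878) = 0.21566
t = 2: p = 0.21566 + (+0.00899) = 0.22465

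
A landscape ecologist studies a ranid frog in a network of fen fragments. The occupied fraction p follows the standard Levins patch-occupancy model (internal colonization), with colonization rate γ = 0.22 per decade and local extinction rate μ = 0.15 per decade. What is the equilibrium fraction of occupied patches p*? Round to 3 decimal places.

Setting dp/dt = 0 and dividing through by p* gives γ·(1−p*) = μ.
So p* = 1 − μ/γ = 1 − 0.15/0.22 = 1 − 0.6818 = 0.3182.

0.318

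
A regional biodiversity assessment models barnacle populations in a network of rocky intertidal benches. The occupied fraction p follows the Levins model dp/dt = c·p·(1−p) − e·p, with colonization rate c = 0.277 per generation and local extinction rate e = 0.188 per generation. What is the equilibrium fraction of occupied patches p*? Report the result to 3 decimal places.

At equilibrium, colonization balances extinction: c·p*·(1−p*) = e·p*.
So p* = 1 − e/c = 1 − 0.188/0.277 = 1 − 0.6787 = 0.3213.

0.321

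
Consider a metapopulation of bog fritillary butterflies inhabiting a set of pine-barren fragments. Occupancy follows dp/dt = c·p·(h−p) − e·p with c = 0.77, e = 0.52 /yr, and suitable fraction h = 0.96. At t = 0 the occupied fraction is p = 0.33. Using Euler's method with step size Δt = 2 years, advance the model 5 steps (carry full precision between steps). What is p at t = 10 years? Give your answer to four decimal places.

Update rule: p ← p + [c·p·(h−p) − e·p]·Δt with Δt = 2.
p: 0.33000 → 0.30697  (Δp = -0.02303)
p: 0.30697 → 0.29643  (Δp = -0.01054)
p: 0.29643 → 0.29106  (Δp = -0.00537)
p: 0.29106 → 0.28820  (Δp = -0.00286)
p: 0.28820 → 0.28664  (Δp = -0.00156)

0.2866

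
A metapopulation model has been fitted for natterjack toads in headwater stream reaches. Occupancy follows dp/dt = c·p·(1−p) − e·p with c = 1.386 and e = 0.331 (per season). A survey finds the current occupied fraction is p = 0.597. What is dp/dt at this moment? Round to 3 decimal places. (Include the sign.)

Colonization term: c·p·(1−p) = 1.386×0.597×0.4030 = 0.33346.
Extinction term: e·p = 0.19761.
dp/dt = 0.33346 − 0.19761 = 0.13585.

0.136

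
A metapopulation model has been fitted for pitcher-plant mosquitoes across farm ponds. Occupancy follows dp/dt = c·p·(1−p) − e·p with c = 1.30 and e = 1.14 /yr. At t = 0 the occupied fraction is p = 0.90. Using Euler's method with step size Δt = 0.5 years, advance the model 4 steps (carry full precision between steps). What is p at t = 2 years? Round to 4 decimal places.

0.2653

Update rule: p ← p + [c·p·(1−p) − e·p]·Δt with Δt = 0.5.
  1  |  dp/dt·Δt = -0.454500  |  p_1 = 0.445500
  2  |  dp/dt·Δt = -0.093366  |  p_2 = 0.352134
  3  |  dp/dt·Δt = -0.052428  |  p_3 = 0.299706
  4  |  dp/dt·Δt = -0.034409  |  p_4 = 0.265297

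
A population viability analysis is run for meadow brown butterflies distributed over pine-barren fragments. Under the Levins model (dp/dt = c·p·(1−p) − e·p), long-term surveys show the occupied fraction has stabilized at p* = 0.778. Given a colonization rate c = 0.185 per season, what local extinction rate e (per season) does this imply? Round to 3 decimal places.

At equilibrium c(1−p*) = e.
e = 0.185 × (1 − 0.778) = 0.185 × 0.2220 = 0.0411.

0.041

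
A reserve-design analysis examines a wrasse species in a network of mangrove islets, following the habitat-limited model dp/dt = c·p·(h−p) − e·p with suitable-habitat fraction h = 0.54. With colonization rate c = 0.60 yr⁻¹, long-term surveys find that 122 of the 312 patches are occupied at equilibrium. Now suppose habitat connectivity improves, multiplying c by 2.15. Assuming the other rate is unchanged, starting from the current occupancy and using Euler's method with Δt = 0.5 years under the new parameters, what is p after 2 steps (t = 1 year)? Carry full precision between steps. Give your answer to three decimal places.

0.427

Observed p* = 122/312 = 0.39103.
Balance c(h−p*) = e gives e = 0.60×(0.54 − 0.39103) = 0.08938.
Starting from p₀ = 0.39103; update p ← p + (dp/dt)·Δt with the new parameters.
step 1: Δp = +0.02010, p = 0.41112
step 2: Δp = +0.01580, p = 0.42692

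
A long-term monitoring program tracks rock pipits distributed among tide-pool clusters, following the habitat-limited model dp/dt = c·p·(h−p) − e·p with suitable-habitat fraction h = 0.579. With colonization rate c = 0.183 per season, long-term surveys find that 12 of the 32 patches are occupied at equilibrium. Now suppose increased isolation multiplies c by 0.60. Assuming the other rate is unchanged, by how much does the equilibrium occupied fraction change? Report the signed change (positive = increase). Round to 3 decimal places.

-0.136

Observed p* = 12/32 = 0.37500.
Balance c(h−p*) = e gives e = 0.183×(0.579 − 0.37500) = 0.03733.
New p* = 0.579 − e/c = 0.579 − 0.03733/0.10980 = 0.23902.
Δp* = 0.23902 − 0.37500 = -0.13598.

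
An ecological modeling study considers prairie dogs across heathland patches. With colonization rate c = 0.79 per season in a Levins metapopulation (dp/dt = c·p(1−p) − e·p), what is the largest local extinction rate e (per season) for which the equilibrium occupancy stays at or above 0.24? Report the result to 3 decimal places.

0.600

1 − e/c ≥ 0.24 ⇒ e ≤ c(1 − 0.24) = 0.79 × 0.7600.
e_max = 0.6004.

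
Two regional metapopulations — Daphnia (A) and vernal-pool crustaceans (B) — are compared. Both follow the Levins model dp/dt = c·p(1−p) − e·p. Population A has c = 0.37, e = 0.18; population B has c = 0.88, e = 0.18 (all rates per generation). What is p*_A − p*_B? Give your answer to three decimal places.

-0.282

A: p*_A = 1 − 0.18/0.37 = 0.5135.
B: p*_B = 1 − 0.18/0.88 = 0.7955.
p*_A − p*_B = 0.5135 − 0.7955 = -0.2819.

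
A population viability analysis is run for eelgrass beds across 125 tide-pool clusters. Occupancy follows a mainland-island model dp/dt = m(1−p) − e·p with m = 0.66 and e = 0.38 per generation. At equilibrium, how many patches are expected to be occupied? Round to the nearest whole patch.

p* = m/(m+e) = 0.66/1.0400 = 0.6346.
Expected occupied patches = N × p* = 125 × 0.6346 = 79.33 ≈ 79.

79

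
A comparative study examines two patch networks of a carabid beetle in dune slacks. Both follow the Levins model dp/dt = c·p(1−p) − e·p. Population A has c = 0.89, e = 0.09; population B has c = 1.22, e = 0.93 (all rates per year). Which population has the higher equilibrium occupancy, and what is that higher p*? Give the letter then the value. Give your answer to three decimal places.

A, 0.899

A: p*_A = 1 − 0.09/0.89 = 0.8989.
B: p*_B = 1 − 0.93/1.22 = 0.2377.
A is higher at 0.8989.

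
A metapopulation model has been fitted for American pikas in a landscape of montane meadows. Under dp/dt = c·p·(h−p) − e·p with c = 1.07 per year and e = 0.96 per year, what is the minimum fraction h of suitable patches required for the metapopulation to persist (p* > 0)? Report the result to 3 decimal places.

0.897

p* = h − e/c is positive only when h > e/c.
h_min = e/c = 0.96/1.07 = 0.8972.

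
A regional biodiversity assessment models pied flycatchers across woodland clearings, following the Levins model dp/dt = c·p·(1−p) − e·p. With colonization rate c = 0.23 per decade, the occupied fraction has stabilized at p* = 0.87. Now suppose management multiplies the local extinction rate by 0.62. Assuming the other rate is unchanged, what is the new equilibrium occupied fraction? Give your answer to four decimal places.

Balance c(1−p*) = e gives e = 0.23×(1 − 0.87000) = 0.02990.
New p* = 1 − e/c = 1 − 0.01854/0.23000 = 0.91939.

0.9194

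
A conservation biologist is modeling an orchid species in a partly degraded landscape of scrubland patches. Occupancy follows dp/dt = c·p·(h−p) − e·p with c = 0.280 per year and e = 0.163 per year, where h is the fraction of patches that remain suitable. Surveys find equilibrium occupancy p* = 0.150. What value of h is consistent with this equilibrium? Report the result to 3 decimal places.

0.732

At equilibrium c(h−p*) = e, so h = p* + e/c.
h = 0.150 + 0.163/0.280 = 0.150 + 0.5821 = 0.7321.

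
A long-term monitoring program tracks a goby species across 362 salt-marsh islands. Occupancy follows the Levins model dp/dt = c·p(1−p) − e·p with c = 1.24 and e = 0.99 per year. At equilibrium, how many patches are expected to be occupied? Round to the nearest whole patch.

73

p* = 1 − e/c = 1 − 0.99/1.24 = 0.2016.
Expected occupied patches = N × p* = 362 × 0.2016 = 72.98 ≈ 73.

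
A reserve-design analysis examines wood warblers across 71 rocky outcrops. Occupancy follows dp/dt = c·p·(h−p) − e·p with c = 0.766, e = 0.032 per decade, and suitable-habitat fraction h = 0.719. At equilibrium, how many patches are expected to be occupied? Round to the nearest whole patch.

p* = h − e/c = 0.719 − 0.0418 = 0.6772.
Expected occupied patches = N × p* = 71 × 0.6772 = 48.08 ≈ 48.

48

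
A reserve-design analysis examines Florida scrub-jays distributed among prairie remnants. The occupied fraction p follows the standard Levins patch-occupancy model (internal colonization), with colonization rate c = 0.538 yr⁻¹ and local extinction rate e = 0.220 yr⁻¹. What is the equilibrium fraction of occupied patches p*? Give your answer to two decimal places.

0.59

At equilibrium, colonization balances extinction: c·p*·(1−p*) = e·p*.
So p* = 1 − e/c = 1 − 0.220/0.538 = 1 − 0.4089 = 0.5911.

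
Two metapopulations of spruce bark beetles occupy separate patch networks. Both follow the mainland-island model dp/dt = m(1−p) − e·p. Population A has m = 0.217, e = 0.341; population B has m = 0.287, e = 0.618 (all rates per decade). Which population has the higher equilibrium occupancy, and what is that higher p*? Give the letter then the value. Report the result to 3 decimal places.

A, 0.389

A: p*_A = m/(m+e) = 0.217/0.5580 = 0.3889.
B: p*_B = 0.287/0.9050 = 0.3171.
A is higher at 0.3889.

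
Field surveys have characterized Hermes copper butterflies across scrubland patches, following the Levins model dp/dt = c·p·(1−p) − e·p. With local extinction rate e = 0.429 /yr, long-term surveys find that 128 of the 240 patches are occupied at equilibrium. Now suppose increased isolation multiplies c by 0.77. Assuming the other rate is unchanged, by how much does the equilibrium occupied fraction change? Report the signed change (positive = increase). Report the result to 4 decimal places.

Observed p* = 128/240 = 0.53333.
Balance c(1−p*) = e gives c = e/(1 − 0.53333) = 0.429/0.46667 = 0.91928.
New p* = 1 − e/c = 1 − 0.42900/0.70785 = 0.39394.
Δp* = 0.39394 − 0.53333 = -0.13939.

-0.1394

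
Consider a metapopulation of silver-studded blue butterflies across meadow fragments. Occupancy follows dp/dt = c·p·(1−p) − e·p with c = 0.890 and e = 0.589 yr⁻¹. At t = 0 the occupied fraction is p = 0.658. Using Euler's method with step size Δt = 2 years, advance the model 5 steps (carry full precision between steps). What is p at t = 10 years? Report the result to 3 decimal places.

0.336

Update rule: p ← p + [c·p·(1−p) − e·p]·Δt with Δt = 2.
step 1: Δp = -0.37456, p = 0.28344
step 2: Δp = +0.02763, p = 0.31107
step 3: Δp = +0.01502, p = 0.32609
step 4: Δp = +0.00703, p = 0.33312
step 5: Δp = +0.00301, p = 0.33613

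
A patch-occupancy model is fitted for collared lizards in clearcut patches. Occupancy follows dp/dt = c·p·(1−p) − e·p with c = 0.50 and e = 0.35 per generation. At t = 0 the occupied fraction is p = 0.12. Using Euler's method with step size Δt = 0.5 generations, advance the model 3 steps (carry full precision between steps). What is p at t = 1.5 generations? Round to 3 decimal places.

0.136

Update rule: p ← p + [c·p·(1−p) − e·p]·Δt with Δt = 0.5.
  1  |  dp/dt·Δt = +0.005400  |  p_1 = 0.125400
  2  |  dp/dt·Δt = +0.005474  |  p_2 = 0.130874
  3  |  dp/dt·Δt = +0.005534  |  p_3 = 0.136407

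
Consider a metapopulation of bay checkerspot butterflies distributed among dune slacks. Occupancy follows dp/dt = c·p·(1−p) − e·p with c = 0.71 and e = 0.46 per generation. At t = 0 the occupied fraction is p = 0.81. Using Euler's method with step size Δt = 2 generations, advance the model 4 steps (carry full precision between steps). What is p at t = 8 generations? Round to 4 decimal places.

0.3399

Update rule: p ← p + [c·p·(1−p) − e·p]·Δt with Δt = 2.
  1  |  dp/dt·Δt = -0.526662  |  p_1 = 0.283338
  2  |  dp/dt·Δt = +0.027671  |  p_2 = 0.311009
  3  |  dp/dt·Δt = +0.018153  |  p_3 = 0.329162
  4  |  dp/dt·Δt = +0.010728  |  p_4 = 0.339889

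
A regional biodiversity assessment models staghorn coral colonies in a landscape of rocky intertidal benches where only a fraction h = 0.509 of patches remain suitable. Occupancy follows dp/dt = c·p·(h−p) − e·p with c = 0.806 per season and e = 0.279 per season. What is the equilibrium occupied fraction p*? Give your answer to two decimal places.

0.16

Setting dp/dt = 0 and dividing by p* gives c·(h−p*) = e.
So p* = h − e/c = 0.509 − 0.279/0.806 = 0.509 − 0.3462 = 0.1628.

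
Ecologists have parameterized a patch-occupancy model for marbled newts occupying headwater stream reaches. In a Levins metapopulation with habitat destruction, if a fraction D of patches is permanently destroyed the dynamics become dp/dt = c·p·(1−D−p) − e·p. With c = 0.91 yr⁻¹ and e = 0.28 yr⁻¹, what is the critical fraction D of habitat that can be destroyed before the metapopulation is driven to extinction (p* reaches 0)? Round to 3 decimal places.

The nontrivial equilibrium is p* = (1−D) − e/c; extinction occurs when this hits zero.
So D_crit = 1 − e/c = 1 − 0.28/0.91 = 1 − 0.3077 = 0.6923.
This equals the undisturbed p*, a classic result of Lande's extension.

0.692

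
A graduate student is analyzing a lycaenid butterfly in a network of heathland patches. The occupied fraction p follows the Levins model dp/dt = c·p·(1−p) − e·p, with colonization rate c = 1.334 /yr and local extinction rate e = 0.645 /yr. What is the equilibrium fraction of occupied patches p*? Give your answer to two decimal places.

Setting dp/dt = 0 and dividing through by p* gives c·(1−p*) = e.
So p* = 1 − e/c = 1 − 0.645/1.334 = 1 − 0.4835 = 0.5165.

0.52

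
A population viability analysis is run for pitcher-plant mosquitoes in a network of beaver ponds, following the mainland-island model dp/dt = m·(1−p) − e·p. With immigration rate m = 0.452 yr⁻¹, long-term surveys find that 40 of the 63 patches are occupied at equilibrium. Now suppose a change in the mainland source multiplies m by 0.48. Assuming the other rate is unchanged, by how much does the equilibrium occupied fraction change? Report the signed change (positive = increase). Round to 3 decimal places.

-0.180

Observed p* = 40/63 = 0.63492.
Balance m(1−p*) = e·p* gives e = m(1−p*)/p* = 0.452×0.36508/0.63492 = 0.25990.
New p* = m/(m+e) = 0.21696/(0.21696+0.25990) = 0.45498.
Δp* = 0.45498 − 0.63492 = -0.17994.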